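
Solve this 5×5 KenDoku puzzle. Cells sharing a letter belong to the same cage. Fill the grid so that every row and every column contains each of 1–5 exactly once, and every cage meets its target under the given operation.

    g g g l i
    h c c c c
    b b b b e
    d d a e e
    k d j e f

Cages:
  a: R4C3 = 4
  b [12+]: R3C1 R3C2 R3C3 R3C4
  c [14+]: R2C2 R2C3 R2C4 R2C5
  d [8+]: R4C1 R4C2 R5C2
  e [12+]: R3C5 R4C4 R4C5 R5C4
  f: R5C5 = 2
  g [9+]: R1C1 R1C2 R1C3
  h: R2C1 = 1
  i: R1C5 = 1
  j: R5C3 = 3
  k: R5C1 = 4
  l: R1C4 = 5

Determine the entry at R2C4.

L is a freebie, so R1C4 = 5.
I is a freebie, so R1C5 = 1.
H is a freebie, so R2C1 = 1.
Cage a is given, leaving R4C3 = 4.
Cage k is given, leaving R5C1 = 4.
J is a freebie, so R5C3 = 3.
Cage f is a single given cell, so R5C5 = 2.
Cage g has sum 9; hence R1C1 = 3.
Cage g has sum 9; hence R1C2 = 4.
3 is placed in column 3, which forces R1C3 = 2.
Column 3 already has 2, so R2C3 = 5.
Column 3 already has 5, leaving R3C3 = 1.
The 4 cells of cage e must have sum 12, which forces R4C5 = 5.
Row 5 already has 2, leaving R5C4 = 1.
Cage b has sum 12, so R3C4 = 4.
4 is placed in row 3, so R3C5 = 3.
Row 4 now contains 5, so R4C1 = 2.
The 3 cells of cage d must have sum 8, leaving R4C2 = 1.
Row 4 now contains 2, so R4C4 = 3.
Row 5 already has 1; hence R5C2 = 5.
Cage c has sum 14, leaving R2C2 = 3.
Column 4 now contains 3, which forces R2C4 = 2.
Column 5 now contains 3, which forces R2C5 = 4.
2 is placed in column 1, leaving R3C1 = 5.
5 is placed in column 2; hence R3C2 = 2.
Completed grid: 3 4 2 5 1 / 1 3 5 2 4 / 5 2 1 4 3 / 2 1 4 3 5 / 4 5 3 1 2.

2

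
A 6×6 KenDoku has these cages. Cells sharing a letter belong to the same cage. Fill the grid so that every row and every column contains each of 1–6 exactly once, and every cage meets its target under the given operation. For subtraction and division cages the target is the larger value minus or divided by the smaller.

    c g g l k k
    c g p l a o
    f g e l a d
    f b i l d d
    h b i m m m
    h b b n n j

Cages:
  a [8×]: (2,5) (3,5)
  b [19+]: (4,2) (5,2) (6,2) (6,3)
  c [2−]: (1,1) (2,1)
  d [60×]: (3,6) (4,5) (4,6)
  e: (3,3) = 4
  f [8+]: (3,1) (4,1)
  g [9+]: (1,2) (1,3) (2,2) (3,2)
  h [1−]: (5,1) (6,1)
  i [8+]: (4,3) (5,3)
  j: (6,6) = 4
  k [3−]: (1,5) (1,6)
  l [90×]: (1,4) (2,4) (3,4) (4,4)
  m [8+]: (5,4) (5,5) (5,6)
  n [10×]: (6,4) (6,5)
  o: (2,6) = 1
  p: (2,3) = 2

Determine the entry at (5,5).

Cage p is a single given cell, leaving (2,3) = 2.
2 is placed in row 2, so (2,5) = 4.
O is a freebie, so (2,6) = 1.
Cage e is given; hence (3,3) = 4.
Column 5 now contains 4; hence (3,5) = 2.
2 is placed in column 5, so (6,5) = 5.
J is a freebie, so (6,6) = 4.
Cage g needs sum 9, leaving (3,2) = 1.
The 3 cells of cage d must have product 60, which forces (3,6) = 5.
Cage d has product 60, so (4,5) = 6.
Cage d needs product 60, leaving (4,6) = 2.
Cage m has sum 8, which forces (5,5) = 1.
Column 6 now contains 2, leaving (5,6) = 3.
Row 6 already has 5; hence (6,3) = 6.
Row 6 already has 5, so (6,4) = 2.
Column 5 already has 6; hence (1,5) = 3.
3 is placed in column 6, leaving (1,6) = 6.
The two cells of cage f must have sum 8, leaving (3,1) = 3.
3 is placed in row 3, leaving (3,4) = 6.
The two cells of cage f must have sum 8, which forces (4,1) = 5.
Cage b has sum 19, which forces (4,2) = 4.
Cage i's pair has sum 8, leaving (4,3) = 3.
3 is placed in row 4, so (4,4) = 1.
Cage b needs sum 19, so (5,2) = 6.
Row 5 already has 3; hence (5,3) = 5.
The 3 cells of cage m must have sum 8, leaving (5,4) = 4.
Column 1 now contains 3, which forces (6,1) = 1.
2 is placed in row 6; hence (6,2) = 3.
1 is placed in column 1, which forces (1,1) = 4.
Column 2 already has 4, so (1,2) = 2.
Row 1 already has 3; hence (1,3) = 1.
Column 4 now contains 1; hence (1,4) = 5.
Column 1 now contains 5, leaving (2,1) = 6.
Column 2 already has 3; hence (2,2) = 5.
Cage l has product 90, which forces (2,4) = 3.
4 is placed in row 5, leaving (5,1) = 2.
The full grid is 4 2 1 5 3 6 / 6 5 2 3 4 1 / 3 1 4 6 2 5 / 5 4 3 1 6 2 / 2 6 5 4 1 3 / 1 3 6 2 5 4.

1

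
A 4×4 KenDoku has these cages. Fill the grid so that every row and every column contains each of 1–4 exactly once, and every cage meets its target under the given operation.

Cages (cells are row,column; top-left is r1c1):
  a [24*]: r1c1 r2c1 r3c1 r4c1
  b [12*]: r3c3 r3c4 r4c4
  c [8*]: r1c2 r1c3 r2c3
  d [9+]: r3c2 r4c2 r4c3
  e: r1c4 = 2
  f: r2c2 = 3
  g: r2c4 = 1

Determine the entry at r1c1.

3

E is a freebie, which forces r1c4 = 2.
Cage f is a single given cell, which forces r2c2 = 3.
Cage g is given, so r2c4 = 1.
Cage c needs product 8, which forces r2c3 = 2.
The 3 cells of cage b must have product 12, so r3c3 = 1.
Cage c has product 8, which forces r1c2 = 1.
1 is placed in column 3, so r1c3 = 4.
Row 2 now contains 2, which forces r2c1 = 4.
Column 3 already has 4, leaving r4c3 = 3.
3 is placed in row 4; hence r4c4 = 4.
Row 1 now contains 1; hence r1c1 = 3.
Cage a has product 24, leaving r3c1 = 2.
The 3 cells of cage d must have sum 9, which forces r3c2 = 4.
4 is placed in column 4, so r3c4 = 3.
The 4 cells of cage a must have product 24; hence r4c1 = 1.
Row 4 already has 4, so r4c2 = 2.
Filled in: 3 1 4 2 / 4 3 2 1 / 2 4 1 3 / 1 2 3 4.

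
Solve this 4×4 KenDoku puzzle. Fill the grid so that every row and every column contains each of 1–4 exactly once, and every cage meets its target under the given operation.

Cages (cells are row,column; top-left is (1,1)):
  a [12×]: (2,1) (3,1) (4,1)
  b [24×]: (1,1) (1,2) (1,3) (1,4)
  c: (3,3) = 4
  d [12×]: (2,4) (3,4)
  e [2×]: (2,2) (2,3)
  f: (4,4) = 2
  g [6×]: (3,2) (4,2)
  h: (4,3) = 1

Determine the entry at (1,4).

C is a freebie, so (3,3) = 4.
Row 3 already has 4; hence (3,4) = 3.
Cage h is a single given cell, so (4,3) = 1.
F is a freebie; hence (4,4) = 2.
Cage e's pair has product 2, which forces (2,2) = 1.
Column 3 already has 1, leaving (2,3) = 2.
3 is placed in column 4, leaving (2,4) = 4.
Row 3 now contains 3, which forces (3,1) = 1.
Row 3 now contains 3, which forces (3,2) = 2.
2 is placed in row 4, leaving (4,2) = 3.
Cage b has product 24, leaving (1,1) = 2.
Column 2 now contains 3, leaving (1,2) = 4.
Column 3 now contains 2, leaving (1,3) = 3.
Column 4 now contains 4, so (1,4) = 1.
Row 2 now contains 4; hence (2,1) = 3.
3 is placed in row 4; hence (4,1) = 4.
The full grid is 2 4 3 1 / 3 1 2 4 / 1 2 4 3 / 4 3 1 2.

1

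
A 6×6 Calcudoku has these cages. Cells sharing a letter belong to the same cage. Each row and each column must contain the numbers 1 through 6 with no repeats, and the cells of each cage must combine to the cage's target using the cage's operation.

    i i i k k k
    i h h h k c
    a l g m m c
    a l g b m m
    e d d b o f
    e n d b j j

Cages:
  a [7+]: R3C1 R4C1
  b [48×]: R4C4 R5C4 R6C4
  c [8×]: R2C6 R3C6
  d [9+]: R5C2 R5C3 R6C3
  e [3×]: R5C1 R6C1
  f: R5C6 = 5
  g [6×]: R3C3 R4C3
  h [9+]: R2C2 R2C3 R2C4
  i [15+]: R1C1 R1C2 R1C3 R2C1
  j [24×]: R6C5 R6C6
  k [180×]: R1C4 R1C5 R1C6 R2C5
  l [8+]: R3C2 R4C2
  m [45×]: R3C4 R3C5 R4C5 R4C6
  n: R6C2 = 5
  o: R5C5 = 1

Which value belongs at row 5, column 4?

6

Cage o is a single given cell, so R5C5 = 1.
Cage f is given; hence R5C6 = 5.
Cage n is a single given cell, leaving R6C2 = 5.
Row 5 now contains 1, which forces R5C1 = 3.
Cage e's pair has product 3, so R6C1 = 1.
The 3 cells of cage d must have sum 9; hence R6C3 = 3.
Row 3 needs a 4, and only R3C6 is open for it.
Column 6 now contains 4, which forces R2C6 = 2.
The two cells of cage j must have product 24, leaving R6C5 = 4.
Column 6 now contains 4, leaving R6C6 = 6.
Row 6 already has 6, which forces R6C4 = 2.
The only place for 4 in row 2 is R2C1.
In row 2, 6 can only go at R2C5, so R2C5 = 6.
In row 4, 4 can only go at R4C4, so R4C4 = 4.
Column 4 already has 4; hence R5C4 = 6.
Column 4 now contains 6, which forces R1C4 = 5.
Cage k has product 180, so R1C5 = 2.
Cage k needs product 180; hence R1C6 = 3.
Column 6 already has 3, which forces R4C6 = 1.
Row 1 already has 2, which forces R1C1 = 6.
Cage h needs sum 9, so R2C3 = 5.
The two cells of cage g must have product 6; hence R3C3 = 1.
The 4 cells of cage m must have product 45, so R3C4 = 3.
Cage m needs product 45, leaving R3C5 = 5.
Row 4 now contains 1, so R4C3 = 6.
Cage m has product 45, leaving R4C5 = 3.
Cage i needs sum 15; hence R1C2 = 1.
1 is placed in column 3, so R1C3 = 4.
Cage h needs sum 9, which forces R2C2 = 3.
3 is placed in column 4, leaving R2C4 = 1.
Row 3 already has 5, which forces R3C1 = 2.
Cage l needs two cells with sum 8, leaving R3C2 = 6.
The two cells of cage a must have sum 7; hence R4C1 = 5.
Row 4 already has 6, so R4C2 = 2.
Column 2 now contains 2; hence R5C2 = 4.
Column 3 now contains 4, leaving R5C3 = 2.
Filled in: 6 1 4 5 2 3 / 4 3 5 1 6 2 / 2 6 1 3 5 4 / 5 2 6 4 3 1 / 3 4 2 6 1 5 / 1 5 3 2 4 6.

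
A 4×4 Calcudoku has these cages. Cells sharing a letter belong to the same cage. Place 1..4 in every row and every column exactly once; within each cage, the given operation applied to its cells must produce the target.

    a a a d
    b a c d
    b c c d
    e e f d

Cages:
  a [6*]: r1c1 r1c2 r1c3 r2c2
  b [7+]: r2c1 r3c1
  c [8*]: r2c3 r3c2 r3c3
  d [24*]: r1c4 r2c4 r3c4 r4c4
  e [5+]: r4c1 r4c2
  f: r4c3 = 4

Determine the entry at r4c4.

1

Cage a needs product 6; hence r2c2 = 1.
F is a freebie; hence r4c3 = 4.
Column 3 now contains 4; hence r2c3 = 2.
Cage c has product 8, so r3c2 = 4.
The 3 cells of cage c must have product 8, leaving r3c3 = 1.
Cage a has product 6, so r1c1 = 1.
Cage a needs product 6; hence r1c2 = 2.
1 is placed in column 3, so r1c3 = 3.
Row 1 now contains 3; hence r1c4 = 4.
Cage b needs two cells with sum 7; hence r2c1 = 4.
Column 4 already has 4, leaving r2c4 = 3.
Row 3 already has 4, which forces r3c1 = 3.
Column 4 already has 3; hence r3c4 = 2.
Column 1 already has 3, which forces r4c1 = 2.
2 is placed in column 2, which forces r4c2 = 3.
2 is placed in column 4, so r4c4 = 1.
Filled in: 1 2 3 4 / 4 1 2 3 / 3 4 1 2 / 2 3 4 1.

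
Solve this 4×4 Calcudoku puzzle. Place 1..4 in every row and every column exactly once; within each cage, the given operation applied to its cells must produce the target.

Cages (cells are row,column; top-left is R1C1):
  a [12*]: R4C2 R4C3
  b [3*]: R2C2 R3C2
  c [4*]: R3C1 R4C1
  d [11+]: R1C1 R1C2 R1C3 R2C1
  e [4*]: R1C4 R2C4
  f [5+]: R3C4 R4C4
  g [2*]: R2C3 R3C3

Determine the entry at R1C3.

4

The only place for 2 in row 4 is R4C4.
Cage f needs two cells with sum 5, leaving R3C4 = 3.
Cage b's pair has product 3, so R2C2 = 3.
3 is placed in row 3; hence R3C2 = 1.
1 is placed in row 3; hence R3C3 = 2.
Column 2 already has 3, which forces R4C2 = 4.
4 is placed in row 4; hence R4C3 = 3.
4 is placed in column 2, leaving R1C2 = 2.
Cage d has sum 11; hence R1C3 = 4.
4 is placed in row 1; hence R1C4 = 1.
Column 3 already has 2, so R2C3 = 1.
Column 4 now contains 1, so R2C4 = 4.
1 is placed in row 3, leaving R3C1 = 4.
4 is placed in row 4, which forces R4C1 = 1.
Row 1 now contains 1; hence R1C1 = 3.
Row 2 now contains 4; hence R2C1 = 2.
Filled in: 3 2 4 1 / 2 3 1 4 / 4 1 2 3 / 1 4 3 2.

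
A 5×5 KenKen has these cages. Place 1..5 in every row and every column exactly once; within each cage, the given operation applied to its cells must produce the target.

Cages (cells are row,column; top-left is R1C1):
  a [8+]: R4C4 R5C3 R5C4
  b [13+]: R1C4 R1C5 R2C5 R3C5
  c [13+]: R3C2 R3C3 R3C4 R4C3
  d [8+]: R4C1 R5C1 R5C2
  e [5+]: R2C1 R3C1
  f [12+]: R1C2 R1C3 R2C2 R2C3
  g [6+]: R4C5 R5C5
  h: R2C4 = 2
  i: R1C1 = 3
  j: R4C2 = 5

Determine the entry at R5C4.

Cage i is a single given cell, which forces R1C1 = 3.
Cage h is given, so R2C4 = 2.
J is a freebie, leaving R4C2 = 5.
Column 1 needs a 2, and only R4C1 is open for it.
In column 1, 5 can only go at R5C1, so R5C1 = 5.
The two cells of cage g must have sum 6, leaving R4C5 = 4.
The 3 cells of cage d must have sum 8; hence R5C2 = 1.
5 is placed in row 5; hence R5C5 = 2.
The 4 cells of cage b must have sum 13; hence R1C4 = 4.
Cage a has sum 8, so R4C4 = 1.
4 is placed in column 4, which forces R5C4 = 3.
Row 1 already has 4, so R1C2 = 2.
The 4 cells of cage f must have sum 12, leaving R2C2 = 4.
Column 2 now contains 4, leaving R3C2 = 3.
Column 4 already has 3, which forces R3C4 = 5.
Row 3 now contains 5; hence R3C5 = 1.
Row 4 already has 1; hence R4C3 = 3.
Row 5 now contains 3; hence R5C3 = 4.
Column 5 now contains 1, which forces R1C5 = 5.
Row 2 already has 4, so R2C1 = 1.
1 is placed in row 2, which forces R2C3 = 5.
Cage b has sum 13, so R2C5 = 3.
1 is placed in row 3, so R3C1 = 4.
1 is placed in row 3, so R3C3 = 2.
Row 1 now contains 5, which forces R1C3 = 1.
Completed grid: 3 2 1 4 5 / 1 4 5 2 3 / 4 3 2 5 1 / 2 5 3 1 4 / 5 1 4 3 2.

3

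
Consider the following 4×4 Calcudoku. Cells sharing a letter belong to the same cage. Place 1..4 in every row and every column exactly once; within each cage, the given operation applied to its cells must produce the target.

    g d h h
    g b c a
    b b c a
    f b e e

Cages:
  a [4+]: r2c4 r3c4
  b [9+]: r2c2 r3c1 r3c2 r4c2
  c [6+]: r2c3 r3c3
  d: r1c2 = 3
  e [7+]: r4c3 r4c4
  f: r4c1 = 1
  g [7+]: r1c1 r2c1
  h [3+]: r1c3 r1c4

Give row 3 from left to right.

2 1 4 3

Cage d is a single given cell, so r1c2 = 3.
F is a freebie, which forces r4c1 = 1.
3 is placed in row 1, so r1c1 = 4.
The two cells of cage g must have sum 7; hence r2c1 = 3.
Row 2 now contains 3, leaving r2c4 = 1.
Cage b needs sum 9, so r3c1 = 2.
Row 3 now contains 2; hence r3c3 = 4.
Column 4 now contains 1, leaving r3c4 = 3.
4 is placed in column 3, so r4c3 = 3.
Column 4 now contains 3, leaving r4c4 = 4.
The two cells of cage h must have sum 3, which forces r1c3 = 1.
Column 4 now contains 1; hence r1c4 = 2.
The 4 cells of cage b must have sum 9, leaving r2c2 = 4.
4 is placed in column 3; hence r2c3 = 2.
Row 3 now contains 4; hence r3c2 = 1.
Row 4 already has 4, leaving r4c2 = 2.
The full grid is 4 3 1 2 / 3 4 2 1 / 2 1 4 3 / 1 2 3 4.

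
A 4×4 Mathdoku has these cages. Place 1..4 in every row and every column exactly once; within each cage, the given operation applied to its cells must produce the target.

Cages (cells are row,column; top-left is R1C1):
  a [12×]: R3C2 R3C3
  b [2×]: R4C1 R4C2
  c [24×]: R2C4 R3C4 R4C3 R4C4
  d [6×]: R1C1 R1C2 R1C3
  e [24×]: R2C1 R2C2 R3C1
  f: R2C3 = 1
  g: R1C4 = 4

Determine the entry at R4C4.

3

Cage g is a single given cell, leaving R1C4 = 4.
Cage f is a single given cell, so R2C3 = 1.
Cage c has product 24, leaving R4C3 = 4.
Cage a needs two cells with product 12, which forces R3C2 = 4.
Column 3 already has 4, so R3C3 = 3.
Column 3 now contains 3; hence R1C3 = 2.
The 3 cells of cage e must have product 24, leaving R2C1 = 4.
The 3 cells of cage e must have product 24, which forces R2C2 = 3.
Row 2 already has 3; hence R2C4 = 2.
Row 3 already has 3, which forces R3C1 = 2.
Column 4 already has 2; hence R3C4 = 1.
Column 1 now contains 2; hence R4C1 = 1.
1 is placed in row 4, so R4C2 = 2.
Column 4 now contains 1, leaving R4C4 = 3.
Column 1 now contains 1, which forces R1C1 = 3.
Column 2 now contains 3, leaving R1C2 = 1.
Filled in: 3 1 2 4 / 4 3 1 2 / 2 4 3 1 / 1 2 4 3.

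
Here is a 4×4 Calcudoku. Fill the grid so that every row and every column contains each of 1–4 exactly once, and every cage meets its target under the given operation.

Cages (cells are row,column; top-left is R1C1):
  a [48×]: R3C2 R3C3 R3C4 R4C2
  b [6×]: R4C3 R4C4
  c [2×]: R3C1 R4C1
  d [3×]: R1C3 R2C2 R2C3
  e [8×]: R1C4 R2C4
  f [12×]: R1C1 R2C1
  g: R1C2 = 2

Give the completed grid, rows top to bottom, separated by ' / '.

3 2 1 4 / 4 1 3 2 / 2 3 4 1 / 1 4 2 3

G is a freebie, leaving R1C2 = 2.
Cage d has product 3, so R1C3 = 1.
2 is placed in row 1; hence R1C4 = 4.
Cage d has product 3, which forces R2C2 = 1.
Cage d needs product 3, leaving R2C3 = 3.
Column 4 now contains 4; hence R2C4 = 2.
2 is placed in column 2, which forces R4C2 = 4.
Column 3 now contains 3, which forces R4C3 = 2.
Column 4 already has 2, so R4C4 = 3.
Row 1 already has 4, leaving R1C1 = 3.
Row 2 already has 3, which forces R2C1 = 4.
Cage c needs two cells with product 2, so R3C1 = 2.
Column 2 already has 4; hence R3C2 = 3.
2 is placed in column 3, leaving R3C3 = 4.
Column 4 already has 3; hence R3C4 = 1.
2 is placed in row 4, leaving R4C1 = 1.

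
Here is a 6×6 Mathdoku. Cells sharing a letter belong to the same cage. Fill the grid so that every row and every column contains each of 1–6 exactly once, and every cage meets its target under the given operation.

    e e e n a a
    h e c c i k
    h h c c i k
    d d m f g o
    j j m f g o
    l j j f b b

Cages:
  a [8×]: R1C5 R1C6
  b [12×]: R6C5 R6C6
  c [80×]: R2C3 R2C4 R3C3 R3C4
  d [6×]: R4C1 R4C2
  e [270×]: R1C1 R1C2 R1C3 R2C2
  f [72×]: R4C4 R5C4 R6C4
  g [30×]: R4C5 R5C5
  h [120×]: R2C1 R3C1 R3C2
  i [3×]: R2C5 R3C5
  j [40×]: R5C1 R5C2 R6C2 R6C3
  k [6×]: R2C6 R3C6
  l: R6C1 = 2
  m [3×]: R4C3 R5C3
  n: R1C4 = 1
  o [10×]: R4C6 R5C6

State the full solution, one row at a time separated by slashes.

Cage n is a single given cell, leaving R1C4 = 1.
Cage e has product 270, which forces R2C2 = 3.
Row 2 now contains 3; hence R2C5 = 1.
Column 5 now contains 1; hence R3C5 = 3.
L is a freebie, so R6C1 = 2.
Cage k needs two cells with product 6, leaving R2C6 = 6.
The two cells of cage k must have product 6, so R3C6 = 1.
Cage j has product 40, which forces R5C2 = 2.
2 is placed in row 5, leaving R5C6 = 5.
The two cells of cage b must have product 12, which forces R6C5 = 4.
Cage b needs two cells with product 12, which forces R6C6 = 3.
Column 5 now contains 4, leaving R1C5 = 2.
Cage a needs two cells with product 8, leaving R1C6 = 4.
Cage g needs two cells with product 30, so R4C5 = 5.
5 is placed in column 6, which forces R4C6 = 2.
Cage j has product 40, which forces R5C1 = 4.
Row 5 now contains 4; hence R5C4 = 3.
Row 5 now contains 5, so R5C5 = 6.
Row 6 already has 3, leaving R6C4 = 6.
4 is placed in column 1; hence R2C1 = 5.
The 3 cells of cage h must have product 120; hence R3C1 = 6.
Cage h has product 120, so R3C2 = 4.
Column 1 already has 6, which forces R4C1 = 1.
Row 4 already has 1, leaving R4C2 = 6.
Cage m needs two cells with product 3; hence R4C3 = 3.
Column 4 already has 3, so R4C4 = 4.
Row 5 now contains 3, which forces R5C3 = 1.
Column 3 now contains 1, so R6C3 = 5.
Column 1 already has 6, which forces R1C1 = 3.
Column 2 now contains 6, which forces R1C2 = 5.
Column 3 now contains 5, leaving R1C3 = 6.
Cage c has product 80, so R2C3 = 4.
Column 4 now contains 4, leaving R2C4 = 2.
Column 3 now contains 5, so R3C3 = 2.
Cage c has product 80; hence R3C4 = 5.
Row 6 now contains 5, leaving R6C2 = 1.

3 5 6 1 2 4 / 5 3 4 2 1 6 / 6 4 2 5 3 1 / 1 6 3 4 5 2 / 4 2 1 3 6 5 / 2 1 5 6 4 3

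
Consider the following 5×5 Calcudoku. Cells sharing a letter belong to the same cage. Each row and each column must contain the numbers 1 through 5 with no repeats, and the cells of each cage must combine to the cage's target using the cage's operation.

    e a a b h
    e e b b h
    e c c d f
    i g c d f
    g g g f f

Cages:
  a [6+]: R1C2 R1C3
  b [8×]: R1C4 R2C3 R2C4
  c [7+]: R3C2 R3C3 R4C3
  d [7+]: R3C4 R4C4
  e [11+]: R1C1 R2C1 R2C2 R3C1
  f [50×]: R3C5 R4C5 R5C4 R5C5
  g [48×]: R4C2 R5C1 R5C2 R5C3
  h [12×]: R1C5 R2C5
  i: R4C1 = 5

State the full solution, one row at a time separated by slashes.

3 1 5 2 4 / 2 5 4 1 3 / 1 2 3 4 5 / 5 4 2 3 1 / 4 3 1 5 2

Cage i is given, leaving R4C1 = 5.
Cage f has product 50, so R5C4 = 5.
Cage f needs product 50; hence R3C5 = 5.
In row 2, 5 can only go at R2C2, so R2C2 = 5.
The only place for 5 in row 1 is R1C3.
Cage a's pair has sum 6, which forces R1C2 = 1.
The only place for 4 in column 1 is R5C1.
Row 5 now contains 4, which forces R5C2 = 3.
In row 4, 3 can only go at R4C4, so R4C4 = 3.
3 is placed in column 4; hence R3C4 = 4.
4 is placed in column 4; hence R1C4 = 2.
Cage b has product 8, leaving R2C3 = 4.
The 3 cells of cage b must have product 8, leaving R2C4 = 1.
Row 2 already has 4, so R2C5 = 3.
Row 3 already has 4, leaving R3C2 = 2.
Column 2 now contains 2, leaving R4C2 = 4.
4 is placed in column 3; hence R4C3 = 2.
Row 4 already has 2; hence R4C5 = 1.
Column 3 already has 2, which forces R5C3 = 1.
Column 5 now contains 1, so R5C5 = 2.
Row 1 already has 2, leaving R1C1 = 3.
Column 5 already has 3, which forces R1C5 = 4.
Row 2 now contains 3, which forces R2C1 = 2.
Cage e has sum 11, so R3C1 = 1.
Column 3 now contains 1; hence R3C3 = 3.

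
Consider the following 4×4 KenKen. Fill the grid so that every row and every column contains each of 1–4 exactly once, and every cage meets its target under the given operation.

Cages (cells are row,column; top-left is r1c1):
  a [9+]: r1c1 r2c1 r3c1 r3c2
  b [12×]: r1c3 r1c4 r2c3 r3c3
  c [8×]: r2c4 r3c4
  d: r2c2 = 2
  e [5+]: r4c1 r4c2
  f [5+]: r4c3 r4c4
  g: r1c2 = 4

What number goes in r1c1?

2

Cage g is a single given cell, leaving r1c2 = 4.
Cage d is a single given cell, so r2c2 = 2.
Row 2 now contains 2, which forces r2c4 = 4.
4 is placed in column 4, so r3c4 = 2.
The 4 cells of cage b must have product 12, which forces r1c3 = 3.
Column 4 now contains 2; hence r1c4 = 1.
Cage b needs product 12, so r2c3 = 1.
Cage b has product 12; hence r3c3 = 4.
4 is placed in column 3, so r4c3 = 2.
1 is placed in column 4, leaving r4c4 = 3.
Row 1 already has 1, which forces r1c1 = 2.
Row 2 now contains 1; hence r2c1 = 3.
Row 3 now contains 4, leaving r3c1 = 1.
Cage a has sum 9; hence r3c2 = 3.
2 is placed in row 4, which forces r4c1 = 4.
3 is placed in row 4, so r4c2 = 1.
The full grid is 2 4 3 1 / 3 2 1 4 / 1 3 4 2 / 4 1 2 3.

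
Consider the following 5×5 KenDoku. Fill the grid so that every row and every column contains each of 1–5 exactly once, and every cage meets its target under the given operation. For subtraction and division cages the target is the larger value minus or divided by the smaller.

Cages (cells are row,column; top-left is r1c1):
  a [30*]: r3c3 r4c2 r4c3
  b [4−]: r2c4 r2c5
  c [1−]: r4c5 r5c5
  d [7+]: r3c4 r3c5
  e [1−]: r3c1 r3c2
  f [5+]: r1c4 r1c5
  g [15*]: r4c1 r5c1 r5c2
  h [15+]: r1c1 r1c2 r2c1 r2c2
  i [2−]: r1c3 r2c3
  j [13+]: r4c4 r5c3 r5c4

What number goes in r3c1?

1

The only place for 2 in row 5 is r5c5.
In row 4, 4 can only go at r4c4, so r4c4 = 4.
Cage j needs sum 13, leaving r5c3 = 4.
The 3 cells of cage j must have sum 13, leaving r5c4 = 5.
Column 4 now contains 5; hence r2c4 = 1.
Cage b's pair has difference 4, which forces r2c5 = 5.
5 is placed in column 5; hence r3c5 = 4.
Cage g has product 15; hence r4c1 = 5.
The 4 cells of cage h must have sum 15, which forces r1c2 = 5.
5 is placed in row 1, which forces r1c3 = 1.
Column 4 already has 1; hence r1c4 = 2.
Column 5 already has 4, leaving r1c5 = 3.
Row 2 already has 5; hence r2c3 = 3.
The 3 cells of cage a must have product 30, so r3c3 = 5.
Cage d's pair has sum 7; hence r3c4 = 3.
3 is placed in column 3, so r4c3 = 2.
Column 5 now contains 3, so r4c5 = 1.
Row 1 already has 3, so r1c1 = 4.
Cage h has sum 15, which forces r2c1 = 2.
3 is placed in row 2, which forces r2c2 = 4.
Column 1 already has 2, leaving r3c1 = 1.
Row 3 already has 1, which forces r3c2 = 2.
Row 4 now contains 2, leaving r4c2 = 3.
1 is placed in column 1, so r5c1 = 3.
Column 2 now contains 3, which forces r5c2 = 1.
Filled in: 4 5 1 2 3 / 2 4 3 1 5 / 1 2 5 3 4 / 5 3 2 4 1 / 3 1 4 5 2.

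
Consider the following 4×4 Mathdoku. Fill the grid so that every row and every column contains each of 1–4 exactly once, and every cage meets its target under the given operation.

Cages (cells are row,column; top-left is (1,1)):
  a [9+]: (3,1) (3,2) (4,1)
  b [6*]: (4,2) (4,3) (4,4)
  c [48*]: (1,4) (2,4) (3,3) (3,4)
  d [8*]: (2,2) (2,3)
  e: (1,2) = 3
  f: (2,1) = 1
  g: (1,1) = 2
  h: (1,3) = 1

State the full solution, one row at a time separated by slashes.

G is a freebie; hence (1,1) = 2.
Cage e is given; hence (1,2) = 3.
H is a freebie; hence (1,3) = 1.
Row 1 now contains 1; hence (1,4) = 4.
Cage f is a single given cell, leaving (2,1) = 1.
Cage a has sum 9, leaving (3,2) = 2.
Row 3 already has 2, which forces (3,3) = 4.
Column 2 already has 2, leaving (4,2) = 1.
Column 2 already has 2; hence (2,2) = 4.
Column 3 already has 4, so (2,3) = 2.
Cage c has product 48, leaving (2,4) = 3.
Row 3 now contains 4, leaving (3,1) = 3.
Cage c needs product 48, which forces (3,4) = 1.
The 3 cells of cage a must have sum 9; hence (4,1) = 4.
2 is placed in column 3, leaving (4,3) = 3.
Column 4 now contains 3; hence (4,4) = 2.

2 3 1 4 / 1 4 2 3 / 3 2 4 1 / 4 1 3 2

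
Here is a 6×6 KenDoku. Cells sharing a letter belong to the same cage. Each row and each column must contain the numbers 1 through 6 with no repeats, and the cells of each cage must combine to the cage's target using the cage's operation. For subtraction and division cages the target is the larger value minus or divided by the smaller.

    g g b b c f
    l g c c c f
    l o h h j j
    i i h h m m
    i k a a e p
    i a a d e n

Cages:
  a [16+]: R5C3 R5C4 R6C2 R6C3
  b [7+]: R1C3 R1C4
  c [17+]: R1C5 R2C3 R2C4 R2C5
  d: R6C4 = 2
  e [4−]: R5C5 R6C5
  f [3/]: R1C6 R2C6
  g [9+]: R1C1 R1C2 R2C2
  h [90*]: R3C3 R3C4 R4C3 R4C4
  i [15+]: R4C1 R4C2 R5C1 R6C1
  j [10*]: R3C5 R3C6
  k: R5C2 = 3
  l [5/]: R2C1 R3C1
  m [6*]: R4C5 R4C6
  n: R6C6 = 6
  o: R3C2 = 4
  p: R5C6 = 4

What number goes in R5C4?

6

Cage o is given, so R3C2 = 4.
Cage k is given, so R5C2 = 3.
Cage p is a single given cell, leaving R5C6 = 4.
Cage d is a single given cell, which forces R6C4 = 2.
Cage n is a single given cell, leaving R6C6 = 6.
In row 4, 4 can only go at R4C1, so R4C1 = 4.
The only place for 4 in row 6 is R6C3.
The only place for 3 in row 6 is R6C1.
In column 6, 5 can only go at R3C6, so R3C6 = 5.
The two cells of cage l must have quotient 5, which forces R2C1 = 5.
Row 3 now contains 5; hence R3C1 = 1.
Row 3 now contains 5, which forces R3C5 = 2.
Row 4 needs a 3, and only R4C5 is open for it.
The two cells of cage m must have product 6; hence R4C6 = 2.
Row 4 now contains 2, so R4C2 = 6.
Cage i needs sum 15, so R5C1 = 2.
2 is placed in column 1, which forces R1C1 = 6.
In column 2, 5 can only go at R6C2, so R6C2 = 5.
Cage e's pair has difference 4, which forces R5C5 = 5.
Row 6 already has 5, which forces R6C5 = 1.
5 is placed in column 5, so R1C5 = 4.
Cage c has sum 17, so R2C3 = 3.
Cage c has sum 17; hence R2C4 = 4.
The 4 cells of cage c must have sum 17, which forces R2C5 = 6.
3 is placed in row 2, so R2C6 = 1.
Column 3 already has 3, so R3C3 = 6.
6 is placed in row 3, leaving R3C4 = 3.
Column 3 already has 6, leaving R5C3 = 1.
Row 5 now contains 1; hence R5C4 = 6.
Cage g has sum 9, which forces R1C2 = 1.
Column 3 already has 3; hence R1C3 = 2.
Row 1 now contains 4, so R1C4 = 5.
Column 6 already has 1; hence R1C6 = 3.
Row 2 now contains 1; hence R2C2 = 2.
1 is placed in column 3; hence R4C3 = 5.
Cage h needs product 90; hence R4C4 = 1.
Completed grid: 6 1 2 5 4 3 / 5 2 3 4 6 1 / 1 4 6 3 2 5 / 4 6 5 1 3 2 / 2 3 1 6 5 4 / 3 5 4 2 1 6.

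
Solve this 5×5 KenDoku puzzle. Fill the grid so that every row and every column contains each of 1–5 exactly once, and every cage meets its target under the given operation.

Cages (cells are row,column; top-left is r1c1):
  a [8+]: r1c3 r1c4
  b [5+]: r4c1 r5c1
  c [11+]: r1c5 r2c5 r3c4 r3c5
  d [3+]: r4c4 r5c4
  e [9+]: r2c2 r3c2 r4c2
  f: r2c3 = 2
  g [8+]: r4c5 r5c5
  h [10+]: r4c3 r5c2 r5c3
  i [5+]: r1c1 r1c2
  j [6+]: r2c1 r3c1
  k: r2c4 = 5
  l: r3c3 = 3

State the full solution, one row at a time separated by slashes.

F is a freebie, so r2c3 = 2.
Cage k is given, so r2c4 = 5.
L is a freebie, leaving r3c3 = 3.
Column 3 now contains 3; hence r1c3 = 5.
Column 4 already has 5, leaving r1c4 = 3.
Cage h has sum 10, which forces r5c2 = 5.
5 is placed in row 5, which forces r5c5 = 3.
3 is placed in column 5; hence r4c5 = 5.
Cage c needs sum 11; hence r3c4 = 4.
4 is placed in row 3; hence r3c2 = 2.
Row 3 now contains 2, so r3c5 = 1.
Cage c needs sum 11, leaving r1c5 = 2.
Cage j's pair has sum 6; hence r2c1 = 1.
Column 5 now contains 1, leaving r2c5 = 4.
Row 3 now contains 2, leaving r3c1 = 5.
1 is placed in column 1, so r1c1 = 4.
Cage i's pair has sum 5, which forces r1c2 = 1.
4 is placed in row 2, leaving r2c2 = 3.
Cage b's pair has sum 5; hence r4c1 = 3.
The 3 cells of cage e must have sum 9, which forces r4c2 = 4.
4 is placed in row 4; hence r4c3 = 1.
Row 4 now contains 1; hence r4c4 = 2.
Cage b's pair has sum 5, so r5c1 = 2.
1 is placed in column 3, which forces r5c3 = 4.
Column 4 now contains 2, leaving r5c4 = 1.

4 1 5 3 2 / 1 3 2 5 4 / 5 2 3 4 1 / 3 4 1 2 5 / 2 5 4 1 3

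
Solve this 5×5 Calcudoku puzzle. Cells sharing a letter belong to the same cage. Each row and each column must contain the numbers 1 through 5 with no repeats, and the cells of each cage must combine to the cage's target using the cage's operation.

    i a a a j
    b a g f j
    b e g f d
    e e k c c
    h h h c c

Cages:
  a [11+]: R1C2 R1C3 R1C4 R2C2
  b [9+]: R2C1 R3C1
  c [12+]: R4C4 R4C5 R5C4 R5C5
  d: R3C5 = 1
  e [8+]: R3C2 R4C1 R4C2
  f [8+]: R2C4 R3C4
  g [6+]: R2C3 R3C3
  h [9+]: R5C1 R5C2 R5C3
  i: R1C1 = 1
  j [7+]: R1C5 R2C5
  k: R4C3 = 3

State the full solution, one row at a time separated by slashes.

Cage i is given, so R1C1 = 1.
Cage d is given, so R3C5 = 1.
Cage k is a single given cell, so R4C3 = 3.
Column 1 needs a 3, and only R5C1 is open for it.
In column 1, 2 can only go at R4C1, so R4C1 = 2.
Row 3 needs a 3, and only R3C4 is open for it.
Cage a has sum 11, leaving R1C2 = 3.
Column 4 now contains 3, leaving R2C4 = 5.
Row 2 already has 5, which forces R2C1 = 4.
Cage b needs two cells with sum 9, which forces R3C1 = 5.
5 is placed in row 3, so R3C2 = 2.
Row 3 already has 2, which forces R3C3 = 4.
Cage a needs sum 11, which forces R1C3 = 5.
Cage a needs sum 11, so R1C4 = 2.
5 is placed in row 1, leaving R1C5 = 4.
2 is placed in column 2; hence R2C2 = 1.
Cage g needs two cells with sum 6; hence R2C3 = 2.
2 is placed in row 2, which forces R2C5 = 3.
Cage e has sum 8, which forces R4C2 = 4.
Row 4 already has 4, which forces R4C4 = 1.
Column 5 now contains 4, leaving R4C5 = 5.
Column 2 now contains 4, which forces R5C2 = 5.
Column 3 already has 2, so R5C3 = 1.
Column 4 now contains 1, so R5C4 = 4.
Column 5 now contains 5; hence R5C5 = 2.

1 3 5 2 4 / 4 1 2 5 3 / 5 2 4 3 1 / 2 4 3 1 5 / 3 5 1 4 2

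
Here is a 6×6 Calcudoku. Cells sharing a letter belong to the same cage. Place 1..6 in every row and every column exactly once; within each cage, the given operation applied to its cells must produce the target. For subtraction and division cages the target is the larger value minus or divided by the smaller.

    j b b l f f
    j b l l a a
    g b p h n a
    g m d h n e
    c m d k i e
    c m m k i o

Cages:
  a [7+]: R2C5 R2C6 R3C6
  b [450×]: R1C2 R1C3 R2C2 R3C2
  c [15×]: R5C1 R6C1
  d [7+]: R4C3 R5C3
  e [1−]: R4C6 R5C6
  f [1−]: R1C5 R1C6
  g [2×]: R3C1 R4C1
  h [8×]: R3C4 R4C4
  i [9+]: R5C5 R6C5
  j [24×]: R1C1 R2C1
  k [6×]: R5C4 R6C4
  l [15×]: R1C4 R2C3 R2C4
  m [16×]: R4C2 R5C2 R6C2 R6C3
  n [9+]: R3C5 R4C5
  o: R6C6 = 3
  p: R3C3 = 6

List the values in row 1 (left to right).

Cage b needs product 450; hence R1C3 = 5.
P is a freebie; hence R3C3 = 6.
The 4 cells of cage m must have product 16, leaving R6C3 = 2.
Cage o is given, leaving R6C6 = 3.
The 3 cells of cage l must have product 15, which forces R2C4 = 5.
Cage c needs two cells with product 15, which forces R5C1 = 3.
3 is placed in row 5, leaving R5C3 = 4.
Row 5 already has 4, which forces R5C5 = 5.
Row 6 now contains 3, leaving R6C1 = 5.
Cage b has product 450, so R3C2 = 5.
Cage n's pair has sum 9, leaving R3C5 = 3.
Column 3 already has 4, which forces R4C3 = 3.
The two cells of cage n must have sum 9, which forces R4C5 = 6.
Cage i needs two cells with sum 9, leaving R6C5 = 4.
Cage l has product 15; hence R1C4 = 3.
3 is placed in column 3, so R2C3 = 1.
1 is placed in row 2, which forces R2C5 = 2.
2 is placed in row 2; hence R2C6 = 4.
Cage m has product 16, leaving R4C2 = 4.
Row 4 already has 4, so R4C4 = 2.
Cage m needs product 16, so R5C2 = 2.
Row 6 now contains 4; hence R6C2 = 1.
Row 6 now contains 1, leaving R6C4 = 6.
The two cells of cage j must have product 24, which forces R1C1 = 4.
Row 1 now contains 3; hence R1C2 = 6.
Column 5 already has 2, which forces R1C5 = 1.
The two cells of cage f must have difference 1, leaving R1C6 = 2.
Row 2 already has 4; hence R2C1 = 6.
Cage b has product 450, which forces R2C2 = 3.
Cage g needs two cells with product 2, which forces R3C1 = 2.
Column 4 now contains 2, leaving R3C4 = 4.
Cage a needs sum 7; hence R3C6 = 1.
2 is placed in row 4, which forces R4C1 = 1.
Cage e's pair has difference 1; hence R4C6 = 5.
Column 4 already has 6; hence R5C4 = 1.
Cage e's pair has difference 1, which forces R5C6 = 6.
Filled in: 4 6 5 3 1 2 / 6 3 1 5 2 4 / 2 5 6 4 3 1 / 1 4 3 2 6 5 / 3 2 4 1 5 6 / 5 1 2 6 4 3.

4 6 5 3 1 2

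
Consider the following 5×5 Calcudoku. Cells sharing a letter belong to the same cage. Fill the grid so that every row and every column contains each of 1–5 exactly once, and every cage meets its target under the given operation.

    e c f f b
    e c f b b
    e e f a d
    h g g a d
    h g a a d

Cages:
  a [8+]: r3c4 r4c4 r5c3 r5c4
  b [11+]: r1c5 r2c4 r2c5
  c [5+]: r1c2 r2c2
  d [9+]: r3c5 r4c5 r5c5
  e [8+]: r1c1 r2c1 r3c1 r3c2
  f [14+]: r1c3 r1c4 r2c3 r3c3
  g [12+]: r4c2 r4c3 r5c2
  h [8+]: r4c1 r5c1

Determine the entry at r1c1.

1

Cage e needs sum 8, so r3c2 = 1.
Cage g has sum 12, so r4c3 = 3.
Row 4 already has 3, which forces r4c1 = 5.
Row 4 already has 5, which forces r4c2 = 4.
The two cells of cage h must have sum 8, leaving r5c1 = 3.
4 is placed in column 2, so r5c2 = 5.
Cage d needs sum 9, so r3c5 = 3.
The 3 cells of cage d must have sum 9, which forces r4c5 = 2.
The 3 cells of cage d must have sum 9, which forces r5c5 = 4.
Column 5 already has 4; hence r1c5 = 5.
Cage b needs sum 11, leaving r2c4 = 5.
Cage b needs sum 11, which forces r2c5 = 1.
Cage a needs sum 8, which forces r3c4 = 4.
Row 4 now contains 2, which forces r4c4 = 1.
The 4 cells of cage a must have sum 8, which forces r5c3 = 1.
Cage a has sum 8, so r5c4 = 2.
Cage e has sum 8, so r1c1 = 1.
4 is placed in column 4, which forces r1c4 = 3.
The 4 cells of cage e must have sum 8, which forces r2c1 = 4.
4 is placed in row 2, so r2c3 = 2.
Row 3 already has 4; hence r3c1 = 2.
Cage f has sum 14, leaving r3c3 = 5.
Row 1 already has 3; hence r1c2 = 2.
2 is placed in column 3, so r1c3 = 4.
Row 2 now contains 2, so r2c2 = 3.
Completed grid: 1 2 4 3 5 / 4 3 2 5 1 / 2 1 5 4 3 / 5 4 3 1 2 / 3 5 1 2 4.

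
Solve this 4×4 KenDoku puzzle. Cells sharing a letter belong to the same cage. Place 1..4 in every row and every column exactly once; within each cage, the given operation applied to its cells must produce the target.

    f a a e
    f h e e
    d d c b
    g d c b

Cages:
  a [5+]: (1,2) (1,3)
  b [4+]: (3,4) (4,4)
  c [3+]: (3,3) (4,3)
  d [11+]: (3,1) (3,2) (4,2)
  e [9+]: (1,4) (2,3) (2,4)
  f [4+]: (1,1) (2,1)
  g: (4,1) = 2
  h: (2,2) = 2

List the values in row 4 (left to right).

Cage h is a single given cell, which forces (2,2) = 2.
Cage d needs sum 11; hence (3,1) = 4.
Cage d has sum 11, leaving (3,2) = 3.
3 is placed in row 3, which forces (3,4) = 1.
Cage g is given, which forces (4,1) = 2.
Cage d needs sum 11, which forces (4,2) = 4.
Row 4 already has 2; hence (4,3) = 1.
Column 4 now contains 1, so (4,4) = 3.
Column 2 now contains 4, so (1,2) = 1.
Cage a's pair has sum 5, which forces (1,3) = 4.
Cage e needs sum 9; hence (1,4) = 2.
Cage e needs sum 9, leaving (2,3) = 3.
Column 4 already has 3, leaving (2,4) = 4.
1 is placed in row 3, leaving (3,3) = 2.
1 is placed in row 1; hence (1,1) = 3.
3 is placed in row 2; hence (2,1) = 1.
The full grid is 3 1 4 2 / 1 2 3 4 / 4 3 2 1 / 2 4 1 3.

2 4 1 3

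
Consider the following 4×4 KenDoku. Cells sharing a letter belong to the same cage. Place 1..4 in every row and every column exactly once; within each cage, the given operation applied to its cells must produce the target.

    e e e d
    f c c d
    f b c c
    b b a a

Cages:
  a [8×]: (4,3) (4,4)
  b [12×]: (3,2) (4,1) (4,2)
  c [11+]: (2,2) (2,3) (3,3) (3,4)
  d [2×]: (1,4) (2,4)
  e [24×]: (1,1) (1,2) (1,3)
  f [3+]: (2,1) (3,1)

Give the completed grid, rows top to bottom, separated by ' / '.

4 2 3 1 / 1 3 4 2 / 2 4 1 3 / 3 1 2 4

In row 1, 1 can only go at (1,4), so (1,4) = 1.
1 is placed in column 4, which forces (2,4) = 2.
2 is placed in column 4, leaving (4,4) = 4.
Row 2 already has 2; hence (2,1) = 1.
Cage f's pair has sum 3, which forces (3,1) = 2.
2 is placed in row 3, which forces (3,2) = 4.
Row 3 already has 4; hence (3,3) = 1.
4 is placed in column 4, leaving (3,4) = 3.
Column 1 now contains 2, which forces (4,1) = 3.
Row 4 already has 3; hence (4,2) = 1.
4 is placed in row 4, so (4,3) = 2.
3 is placed in column 1, which forces (1,1) = 4.
Cage e needs product 24, so (1,2) = 2.
Cage e has product 24; hence (1,3) = 3.
4 is placed in column 2, leaving (2,2) = 3.
Cage c has sum 11, which forces (2,3) = 4.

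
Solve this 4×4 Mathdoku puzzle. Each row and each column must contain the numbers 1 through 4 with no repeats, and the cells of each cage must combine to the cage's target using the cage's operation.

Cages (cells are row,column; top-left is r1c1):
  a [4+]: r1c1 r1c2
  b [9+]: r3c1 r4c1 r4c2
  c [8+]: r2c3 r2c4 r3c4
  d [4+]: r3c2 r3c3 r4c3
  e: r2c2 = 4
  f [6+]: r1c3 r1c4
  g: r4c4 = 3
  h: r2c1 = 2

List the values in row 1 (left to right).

1 3 4 2

Cage h is given, so r2c1 = 2.
Cage e is given, which forces r2c2 = 4.
The 3 cells of cage d must have sum 4, so r3c2 = 1.
Cage d has sum 4, so r3c3 = 2.
Cage d has sum 4, so r4c3 = 1.
Cage g is a single given cell, which forces r4c4 = 3.
The two cells of cage a must have sum 4, which forces r1c1 = 1.
Column 2 now contains 1; hence r1c2 = 3.
Column 3 already has 2; hence r1c3 = 4.
Cage f's pair has sum 6, leaving r1c4 = 2.
Column 3 already has 1; hence r2c3 = 3.
Column 4 already has 3, which forces r2c4 = 1.
Cage b needs sum 9, which forces r3c1 = 3.
Column 4 already has 3, which forces r3c4 = 4.
3 is placed in row 4; hence r4c1 = 4.
3 is placed in row 4; hence r4c2 = 2.
Completed grid: 1 3 4 2 / 2 4 3 1 / 3 1 2 4 / 4 2 1 3.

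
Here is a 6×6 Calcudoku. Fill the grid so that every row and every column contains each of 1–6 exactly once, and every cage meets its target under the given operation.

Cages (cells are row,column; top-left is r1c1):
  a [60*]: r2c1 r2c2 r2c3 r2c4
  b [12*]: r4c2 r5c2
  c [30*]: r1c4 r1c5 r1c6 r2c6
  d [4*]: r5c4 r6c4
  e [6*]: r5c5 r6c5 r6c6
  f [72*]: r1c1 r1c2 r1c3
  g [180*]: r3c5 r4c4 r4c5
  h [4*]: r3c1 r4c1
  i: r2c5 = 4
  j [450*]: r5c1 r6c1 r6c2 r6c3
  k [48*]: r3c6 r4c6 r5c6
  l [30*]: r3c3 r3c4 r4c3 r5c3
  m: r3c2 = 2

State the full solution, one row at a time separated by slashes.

3 6 4 2 1 5 / 2 1 6 5 4 3 / 1 2 5 3 6 4 / 4 3 1 6 5 2 / 5 4 2 1 3 6 / 6 5 3 4 2 1

Cage i is a single given cell; hence r2c5 = 4.
Cage m is given, so r3c2 = 2.
Cage g needs product 180; hence r3c5 = 6.
Row 3 already has 6, which forces r3c6 = 4.
Cage g has product 180; hence r4c4 = 6.
Cage g needs product 180, so r4c5 = 5.
Row 4 now contains 6, which forces r4c6 = 2.
The 4 cells of cage j must have product 450, which forces r5c1 = 5.
Column 6 already has 2, which forces r5c6 = 6.
4 is placed in row 3, which forces r3c1 = 1.
Cage h needs two cells with product 4, leaving r4c1 = 4.
4 is placed in row 4, leaving r4c2 = 3.
Row 4 already has 3, which forces r4c3 = 1.
Column 2 already has 3, leaving r5c2 = 4.
Cage l needs product 30, which forces r5c3 = 2.
4 is placed in row 5, leaving r5c4 = 1.
1 is placed in row 5, so r5c5 = 3.
Column 4 already has 1, so r6c4 = 4.
Cage f has product 72, which forces r1c1 = 3.
4 is placed in column 2, leaving r1c2 = 6.
Cage f has product 72, which forces r1c3 = 4.
Cage a needs product 60, leaving r2c2 = 1.
Column 1 now contains 3; hence r6c1 = 6.
Column 2 already has 6, leaving r6c2 = 5.
Row 6 already has 5; hence r6c3 = 3.
The 3 cells of cage e must have product 6, so r6c5 = 2.
Cage e needs product 6; hence r6c6 = 1.
Cage c needs product 30; hence r1c4 = 2.
Column 5 now contains 2; hence r1c5 = 1.
Column 6 now contains 1, so r1c6 = 5.
6 is placed in column 1, leaving r2c1 = 2.
The 4 cells of cage a must have product 60; hence r2c3 = 6.
The 4 cells of cage a must have product 60, so r2c4 = 5.
Cage c needs product 30, which forces r2c6 = 3.
Column 3 now contains 3, leaving r3c3 = 5.
Cage l needs product 30; hence r3c4 = 3.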